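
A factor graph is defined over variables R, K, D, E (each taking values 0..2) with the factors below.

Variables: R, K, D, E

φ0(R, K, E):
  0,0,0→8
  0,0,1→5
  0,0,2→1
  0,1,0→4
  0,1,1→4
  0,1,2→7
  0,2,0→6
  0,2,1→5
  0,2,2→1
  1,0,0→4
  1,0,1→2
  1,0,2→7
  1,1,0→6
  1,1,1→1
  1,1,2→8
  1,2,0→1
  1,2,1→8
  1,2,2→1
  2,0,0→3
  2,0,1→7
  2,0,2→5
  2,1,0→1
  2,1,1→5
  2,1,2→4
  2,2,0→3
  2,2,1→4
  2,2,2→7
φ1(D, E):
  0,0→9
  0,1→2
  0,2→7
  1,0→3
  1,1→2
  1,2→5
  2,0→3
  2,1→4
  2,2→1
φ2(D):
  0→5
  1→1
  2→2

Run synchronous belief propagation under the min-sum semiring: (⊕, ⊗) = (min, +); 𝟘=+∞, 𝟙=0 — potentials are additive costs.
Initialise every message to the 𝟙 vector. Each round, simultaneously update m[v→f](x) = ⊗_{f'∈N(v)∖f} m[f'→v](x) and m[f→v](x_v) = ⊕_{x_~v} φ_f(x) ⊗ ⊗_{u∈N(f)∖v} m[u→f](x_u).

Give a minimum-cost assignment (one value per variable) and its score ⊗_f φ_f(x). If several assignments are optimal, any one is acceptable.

assignment: (R=0, K=0, D=2, E=2); score = 4

init: all messages = 𝟙 over 3 values
r1 m[φ0→R] = [1, 1, 1]
r1 m[φ0→K] = [1, 1, 1]
r1 m[φ0→E] = [1, 1, 1]
r1 m[φ1→D] = [2, 2, 1]
r1 m[φ1→E] = [3, 2, 1]
r1 m[φ2→D] = [5, 1, 2]
r1 m[R→φ0] = [0, 0, 0]
r1 m[K→φ0] = [0, 0, 0]
r1 m[D→φ1] = [0, 0, 0]
r1 m[D→φ2] = [0, 0, 0]
r1 m[E→φ0] = [0, 0, 0]
r1 m[E→φ1] = [0, 0, 0]
r2 m[φ0→R] = [1, 1, 1]
r2 m[φ0→K] = [1, 1, 1]
r2 m[φ0→E] = [1, 1, 1]
r2 m[φ1→D] = [2, 2, 1]
r2 m[φ1→E] = [3, 2, 1]
r2 m[φ2→D] = [5, 1, 2]
r2 m[R→φ0] = [0, 0, 0]
r2 m[K→φ0] = [0, 0, 0]
r2 m[D→φ1] = [5, 1, 2]
r2 m[D→φ2] = [2, 2, 1]
r2 m[E→φ0] = [3, 2, 1]
r2 m[E→φ1] = [1, 1, 1]
r3 m[φ0→R] = [2, 2, 4]
r3 m[φ0→K] = [2, 3, 2]
r3 m[φ0→E] = [1, 1, 1]
r3 m[φ1→D] = [3, 3, 2]
r3 m[φ1→E] = [4, 3, 3]
r3 m[φ2→D] = [5, 1, 2]
r3 m[R→φ0] = [0, 0, 0]
r3 m[K→φ0] = [0, 0, 0]
r3 m[D→φ1] = [5, 1, 2]
r3 m[D→φ2] = [2, 2, 1]
r3 m[E→φ0] = [3, 2, 1]
r3 m[E→φ1] = [1, 1, 1]
r4 m[φ0→R] = [2, 2, 4]
r4 m[φ0→K] = [2, 3, 2]
r4 m[φ0→E] = [1, 1, 1]
r4 m[φ1→D] = [3, 3, 2]
r4 m[φ1→E] = [4, 3, 3]
r4 m[φ2→D] = [5, 1, 2]
r4 m[R→φ0] = [0, 0, 0]
r4 m[K→φ0] = [0, 0, 0]
r4 m[D→φ1] = [5, 1, 2]
r4 m[D→φ2] = [3, 3, 2]
r4 m[E→φ0] = [4, 3, 3]
r4 m[E→φ1] = [1, 1, 1]
r5 m[φ0→R] = [4, 4, 5]
r5 m[φ0→K] = [4, 4, 4]
r5 m[φ0→E] = [1, 1, 1]
r5 m[φ1→D] = [3, 3, 2]
r5 m[φ1→E] = [4, 3, 3]
r5 m[φ2→D] = [5, 1, 2]
r5 m[R→φ0] = [0, 0, 0]
r5 m[K→φ0] = [0, 0, 0]
r5 m[D→φ1] = [5, 1, 2]
r5 m[D→φ2] = [3, 3, 2]
r5 m[E→φ0] = [4, 3, 3]
r5 m[E→φ1] = [1, 1, 1]
r6 m[φ0→R] = [4, 4, 5]
r6 m[φ0→K] = [4, 4, 4]
r6 m[φ0→E] = [1, 1, 1]
r6 m[φ1→D] = [3, 3, 2]
r6 m[φ1→E] = [4, 3, 3]
r6 m[φ2→D] = [5, 1, 2]
r6 m[R→φ0] = [0, 0, 0]
r6 m[K→φ0] = [0, 0, 0]
r6 m[D→φ1] = [5, 1, 2]
r6 m[D→φ2] = [3, 3, 2]
r6 m[E→φ0] = [4, 3, 3]
r6 m[E→φ1] = [1, 1, 1]
fixed point reached at round 6
traceback from R: (R=0, K=0, D=2, E=2), score=4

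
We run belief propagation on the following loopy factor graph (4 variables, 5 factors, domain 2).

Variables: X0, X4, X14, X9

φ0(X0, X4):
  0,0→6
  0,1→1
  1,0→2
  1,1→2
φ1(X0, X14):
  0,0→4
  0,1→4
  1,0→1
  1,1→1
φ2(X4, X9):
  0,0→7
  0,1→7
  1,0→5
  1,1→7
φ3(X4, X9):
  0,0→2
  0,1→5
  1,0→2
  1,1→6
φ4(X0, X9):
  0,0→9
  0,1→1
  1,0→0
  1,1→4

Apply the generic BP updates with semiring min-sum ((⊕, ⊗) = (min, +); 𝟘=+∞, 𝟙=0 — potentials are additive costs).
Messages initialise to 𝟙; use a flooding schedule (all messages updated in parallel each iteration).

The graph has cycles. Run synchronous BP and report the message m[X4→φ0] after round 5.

init: all messages = 𝟙 over 2 values
r1 m[φ0→X0] = [1, 2]
r1 m[φ0→X4] = [2, 1]
r1 m[φ1→X0] = [4, 1]
r1 m[φ1→X14] = [1, 1]
r1 m[φ2→X4] = [7, 5]
r1 m[φ2→X9] = [5, 7]
r1 m[φ3→X4] = [2, 2]
r1 m[φ3→X9] = [2, 5]
r1 m[φ4→X0] = [1, 0]
r1 m[φ4→X9] = [0, 1]
r1 m[X0→φ0] = [0, 0]
r1 m[X0→φ1] = [0, 0]
r1 m[X0→φ4] = [0, 0]
r1 m[X4→φ0] = [0, 0]
r1 m[X4→φ2] = [0, 0]
r1 m[X4→φ3] = [0, 0]
r1 m[X14→φ1] = [0, 0]
r1 m[X9→φ2] = [0, 0]
r1 m[X9→φ3] = [0, 0]
r1 m[X9→φ4] = [0, 0]
r2 m[φ0→X0] = [1, 2]
r2 m[φ0→X4] = [2, 1]
r2 m[φ1→X0] = [4, 1]
r2 m[φ1→X14] = [1, 1]
r2 m[φ2→X4] = [7, 5]
r2 m[φ2→X9] = [5, 7]
r2 m[φ3→X4] = [2, 2]
r2 m[φ3→X9] = [2, 5]
r2 m[φ4→X0] = [1, 0]
r2 m[φ4→X9] = [0, 1]
r2 m[X0→φ0] = [5, 1]
r2 m[X0→φ1] = [2, 2]
r2 m[X0→φ4] = [5, 3]
r2 m[X4→φ0] = [9, 7]
r2 m[X4→φ2] = [4, 3]
r2 m[X4→φ3] = [9, 6]
r2 m[X14→φ1] = [0, 0]
r2 m[X9→φ2] = [2, 6]
r2 m[X9→φ3] = [5, 8]
r2 m[X9→φ4] = [7, 12]
r3 m[φ0→X0] = [8, 9]
r3 m[φ0→X4] = [3, 3]
r3 m[φ1→X0] = [4, 1]
r3 m[φ1→X14] = [3, 3]
r3 m[φ2→X4] = [9, 7]
r3 m[φ2→X9] = [8, 10]
r3 m[φ3→X4] = [7, 7]
r3 m[φ3→X9] = [8, 12]
r3 m[φ4→X0] = [13, 7]
r3 m[φ4→X9] = [3, 6]
r3 m[X0→φ0] = [5, 1]
r3 m[X0→φ1] = [2, 2]
r3 m[X0→φ4] = [5, 3]
r3 m[X4→φ0] = [9, 7]
r3 m[X4→φ2] = [4, 3]
r3 m[X4→φ3] = [9, 6]
r3 m[X14→φ1] = [0, 0]
r3 m[X9→φ2] = [2, 6]
r3 m[X9→φ3] = [5, 8]
r3 m[X9→φ4] = [7, 12]
r4 m[φ0→X0] = [8, 9]
r4 m[φ0→X4] = [3, 3]
r4 m[φ1→X0] = [4, 1]
r4 m[φ1→X14] = [3, 3]
r4 m[φ2→X4] = [9, 7]
r4 m[φ2→X9] = [8, 10]
r4 m[φ3→X4] = [7, 7]
r4 m[φ3→X9] = [8, 12]
r4 m[φ4→X0] = [13, 7]
r4 m[φ4→X9] = [3, 6]
r4 m[X0→φ0] = [17, 8]
r4 m[X0→φ1] = [21, 16]
r4 m[X0→φ4] = [12, 10]
r4 m[X4→φ0] = [16, 14]
r4 m[X4→φ2] = [10, 10]
r4 m[X4→φ3] = [12, 10]
r4 m[X14→φ1] = [0, 0]
r4 m[X9→φ2] = [11, 18]
r4 m[X9→φ3] = [11, 16]
r4 m[X9→φ4] = [16, 22]
r5 m[φ0→X0] = [15, 16]
r5 m[φ0→X4] = [10, 10]
r5 m[φ1→X0] = [4, 1]
r5 m[φ1→X14] = [17, 17]
r5 m[φ2→X4] = [18, 16]
r5 m[φ2→X9] = [15, 17]
r5 m[φ3→X4] = [13, 13]
r5 m[φ3→X9] = [12, 16]
r5 m[φ4→X0] = [23, 16]
r5 m[φ4→X9] = [10, 13]
r5 m[X0→φ0] = [17, 8]
r5 m[X0→φ1] = [21, 16]
r5 m[X0→φ4] = [12, 10]
r5 m[X4→φ0] = [16, 14]
r5 m[X4→φ2] = [10, 10]
r5 m[X4→φ3] = [12, 10]
r5 m[X14→φ1] = [0, 0]
r5 m[X9→φ2] = [11, 18]
r5 m[X9→φ3] = [11, 16]
r5 m[X9→φ4] = [16, 22]

message @ round 5 = [16, 14]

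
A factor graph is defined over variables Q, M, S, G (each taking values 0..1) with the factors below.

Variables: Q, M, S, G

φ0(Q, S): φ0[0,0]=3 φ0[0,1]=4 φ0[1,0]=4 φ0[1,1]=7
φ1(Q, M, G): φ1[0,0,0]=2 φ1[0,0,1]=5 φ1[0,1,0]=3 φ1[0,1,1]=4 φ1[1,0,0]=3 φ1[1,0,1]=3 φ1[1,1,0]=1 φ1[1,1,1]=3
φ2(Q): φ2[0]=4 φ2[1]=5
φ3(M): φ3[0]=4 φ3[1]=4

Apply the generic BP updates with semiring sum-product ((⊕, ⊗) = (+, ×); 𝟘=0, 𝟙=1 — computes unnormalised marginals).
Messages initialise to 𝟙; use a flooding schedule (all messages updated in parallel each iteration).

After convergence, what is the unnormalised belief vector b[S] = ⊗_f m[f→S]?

b[S] = [1472, 2296]

init: all messages = 𝟙 over 2 values
r1 m[φ0→Q] = [7, 11]
r1 m[φ0→S] = [7, 11]
r1 m[φ1→Q] = [14, 10]
r1 m[φ1→M] = [13, 11]
r1 m[φ1→G] = [9, 15]
r1 m[φ2→Q] = [4, 5]
r1 m[φ3→M] = [4, 4]
r1 m[Q→φ0] = [1, 1]
r1 m[Q→φ1] = [1, 1]
r1 m[Q→φ2] = [1, 1]
r1 m[M→φ1] = [1, 1]
r1 m[M→φ3] = [1, 1]
r1 m[S→φ0] = [1, 1]
r1 m[G→φ1] = [1, 1]
r2 m[φ0→Q] = [7, 11]
r2 m[φ0→S] = [7, 11]
r2 m[φ1→Q] = [14, 10]
r2 m[φ1→M] = [13, 11]
r2 m[φ1→G] = [9, 15]
r2 m[φ2→Q] = [4, 5]
r2 m[φ3→M] = [4, 4]
r2 m[Q→φ0] = [56, 50]
r2 m[Q→φ1] = [28, 55]
r2 m[Q→φ2] = [98, 110]
r2 m[M→φ1] = [4, 4]
r2 m[M→φ3] = [13, 11]
r2 m[S→φ0] = [1, 1]
r2 m[G→φ1] = [1, 1]
r3 m[φ0→Q] = [7, 11]
r3 m[φ0→S] = [368, 574]
r3 m[φ1→Q] = [56, 40]
r3 m[φ1→M] = [526, 416]
r3 m[φ1→G] = [1440, 2328]
r3 m[φ2→Q] = [4, 5]
r3 m[φ3→M] = [4, 4]
r3 m[Q→φ0] = [56, 50]
r3 m[Q→φ1] = [28, 55]
r3 m[Q→φ2] = [98, 110]
r3 m[M→φ1] = [4, 4]
r3 m[M→φ3] = [13, 11]
r3 m[S→φ0] = [1, 1]
r3 m[G→φ1] = [1, 1]
r4 m[φ0→Q] = [7, 11]
r4 m[φ0→S] = [368, 574]
r4 m[φ1→Q] = [56, 40]
r4 m[φ1→M] = [526, 416]
r4 m[φ1→G] = [1440, 2328]
r4 m[φ2→Q] = [4, 5]
r4 m[φ3→M] = [4, 4]
r4 m[Q→φ0] = [224, 200]
r4 m[Q→φ1] = [28, 55]
r4 m[Q→φ2] = [392, 440]
r4 m[M→φ1] = [4, 4]
r4 m[M→φ3] = [526, 416]
r4 m[S→φ0] = [1, 1]
r4 m[G→φ1] = [1, 1]
r5 m[φ0→Q] = [7, 11]
r5 m[φ0→S] = [1472, 2296]
r5 m[φ1→Q] = [56, 40]
r5 m[φ1→M] = [526, 416]
r5 m[φ1→G] = [1440, 2328]
r5 m[φ2→Q] = [4, 5]
r5 m[φ3→M] = [4, 4]
r5 m[Q→φ0] = [224, 200]
r5 m[Q→φ1] = [28, 55]
r5 m[Q→φ2] = [392, 440]
r5 m[M→φ1] = [4, 4]
r5 m[M→φ3] = [526, 416]
r5 m[S→φ0] = [1, 1]
r5 m[G→φ1] = [1, 1]
r6 m[φ0→Q] = [7, 11]
r6 m[φ0→S] = [1472, 2296]
r6 m[φ1→Q] = [56, 40]
r6 m[φ1→M] = [526, 416]
r6 m[φ1→G] = [1440, 2328]
r6 m[φ2→Q] = [4, 5]
r6 m[φ3→M] = [4, 4]
r6 m[Q→φ0] = [224, 200]
r6 m[Q→φ1] = [28, 55]
r6 m[Q→φ2] = [392, 440]
r6 m[M→φ1] = [4, 4]
r6 m[M→φ3] = [526, 416]
r6 m[S→φ0] = [1, 1]
r6 m[G→φ1] = [1, 1]
fixed point reached at round 6
b[S] = ⊗ incoming = [1472, 2296]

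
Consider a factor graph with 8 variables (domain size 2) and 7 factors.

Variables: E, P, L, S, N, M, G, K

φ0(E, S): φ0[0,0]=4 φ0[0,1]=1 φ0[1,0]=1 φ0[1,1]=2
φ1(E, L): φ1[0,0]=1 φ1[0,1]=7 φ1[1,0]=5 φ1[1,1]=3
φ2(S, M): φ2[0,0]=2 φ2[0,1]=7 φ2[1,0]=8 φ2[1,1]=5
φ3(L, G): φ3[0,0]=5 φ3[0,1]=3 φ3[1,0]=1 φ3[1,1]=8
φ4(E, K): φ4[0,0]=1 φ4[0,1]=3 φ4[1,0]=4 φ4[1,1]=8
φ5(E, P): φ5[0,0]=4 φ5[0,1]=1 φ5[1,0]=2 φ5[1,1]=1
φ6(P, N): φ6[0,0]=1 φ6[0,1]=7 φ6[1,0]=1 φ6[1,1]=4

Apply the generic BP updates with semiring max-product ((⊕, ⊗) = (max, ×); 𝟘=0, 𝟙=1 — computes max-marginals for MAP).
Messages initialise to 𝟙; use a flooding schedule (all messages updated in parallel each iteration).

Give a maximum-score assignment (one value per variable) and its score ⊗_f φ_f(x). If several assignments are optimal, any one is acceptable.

assignment: (E=0, P=0, L=1, S=0, N=1, M=1, G=1, K=1); score = 131712

init: all messages = 𝟙 over 2 values
r1 m[φ0→E] = [4, 2]
r1 m[φ0→S] = [4, 2]
r1 m[φ1→E] = [7, 5]
r1 m[φ1→L] = [5, 7]
r1 m[φ2→S] = [7, 8]
r1 m[φ2→M] = [8, 7]
r1 m[φ3→L] = [5, 8]
r1 m[φ3→G] = [5, 8]
r1 m[φ4→E] = [3, 8]
r1 m[φ4→K] = [4, 8]
r1 m[φ5→E] = [4, 2]
r1 m[φ5→P] = [4, 1]
r1 m[φ6→P] = [7, 4]
r1 m[φ6→N] = [1, 7]
r1 m[E→φ0] = [1, 1]
r1 m[E→φ1] = [1, 1]
r1 m[E→φ4] = [1, 1]
r1 m[E→φ5] = [1, 1]
r1 m[P→φ5] = [1, 1]
r1 m[P→φ6] = [1, 1]
r1 m[L→φ1] = [1, 1]
r1 m[L→φ3] = [1, 1]
r1 m[S→φ0] = [1, 1]
r1 m[S→φ2] = [1, 1]
r1 m[N→φ6] = [1, 1]
r1 m[M→φ2] = [1, 1]
r1 m[G→φ3] = [1, 1]
r1 m[K→φ4] = [1, 1]
r2 m[φ0→E] = [4, 2]
r2 m[φ0→S] = [4, 2]
r2 m[φ1→E] = [7, 5]
r2 m[φ1→L] = [5, 7]
r2 m[φ2→S] = [7, 8]
r2 m[φ2→M] = [8, 7]
r2 m[φ3→L] = [5, 8]
r2 m[φ3→G] = [5, 8]
r2 m[φ4→E] = [3, 8]
r2 m[φ4→K] = [4, 8]
r2 m[φ5→E] = [4, 2]
r2 m[φ5→P] = [4, 1]
r2 m[φ6→P] = [7, 4]
r2 m[φ6→N] = [1, 7]
r2 m[E→φ0] = [84, 80]
r2 m[E→φ1] = [48, 32]
r2 m[E→φ4] = [112, 20]
r2 m[E→φ5] = [84, 80]
r2 m[P→φ5] = [7, 4]
r2 m[P→φ6] = [4, 1]
r2 m[L→φ1] = [5, 8]
r2 m[L→φ3] = [5, 7]
r2 m[S→φ0] = [7, 8]
r2 m[S→φ2] = [4, 2]
r2 m[N→φ6] = [1, 1]
r2 m[M→φ2] = [1, 1]
r2 m[G→φ3] = [1, 1]
r2 m[K→φ4] = [1, 1]
r3 m[φ0→E] = [28, 16]
r3 m[φ0→S] = [336, 160]
r3 m[φ1→E] = [56, 25]
r3 m[φ1→L] = [160, 336]
r3 m[φ2→S] = [7, 8]
r3 m[φ2→M] = [16, 28]
r3 m[φ3→L] = [5, 8]
r3 m[φ3→G] = [25, 56]
r3 m[φ4→E] = [3, 8]
r3 m[φ4→K] = [112, 336]
r3 m[φ5→E] = [28, 14]
r3 m[φ5→P] = [336, 84]
r3 m[φ6→P] = [7, 4]
r3 m[φ6→N] = [4, 28]
r3 m[E→φ0] = [84, 80]
r3 m[E→φ1] = [48, 32]
r3 m[E→φ4] = [112, 20]
r3 m[E→φ5] = [84, 80]
r3 m[P→φ5] = [7, 4]
r3 m[P→φ6] = [4, 1]
r3 m[L→φ1] = [5, 8]
r3 m[L→φ3] = [5, 7]
r3 m[S→φ0] = [7, 8]
r3 m[S→φ2] = [4, 2]
r3 m[N→φ6] = [1, 1]
r3 m[M→φ2] = [1, 1]
r3 m[G→φ3] = [1, 1]
r3 m[K→φ4] = [1, 1]
r4 m[φ0→E] = [28, 16]
r4 m[φ0→S] = [336, 160]
r4 m[φ1→E] = [56, 25]
r4 m[φ1→L] = [160, 336]
r4 m[φ2→S] = [7, 8]
r4 m[φ2→M] = [16, 28]
r4 m[φ3→L] = [5, 8]
r4 m[φ3→G] = [25, 56]
r4 m[φ4→E] = [3, 8]
r4 m[φ4→K] = [112, 336]
r4 m[φ5→E] = [28, 14]
r4 m[φ5→P] = [336, 84]
r4 m[φ6→P] = [7, 4]
r4 m[φ6→N] = [4, 28]
r4 m[E→φ0] = [4704, 2800]
r4 m[E→φ1] = [2352, 1792]
r4 m[E→φ4] = [43904, 5600]
r4 m[E→φ5] = [4704, 3200]
r4 m[P→φ5] = [7, 4]
r4 m[P→φ6] = [336, 84]
r4 m[L→φ1] = [5, 8]
r4 m[L→φ3] = [160, 336]
r4 m[S→φ0] = [7, 8]
r4 m[S→φ2] = [336, 160]
r4 m[N→φ6] = [1, 1]
r4 m[M→φ2] = [1, 1]
r4 m[G→φ3] = [1, 1]
r4 m[K→φ4] = [1, 1]
r5 m[φ0→E] = [28, 16]
r5 m[φ0→S] = [18816, 5600]
r5 m[φ1→E] = [56, 25]
r5 m[φ1→L] = [8960, 16464]
r5 m[φ2→S] = [7, 8]
r5 m[φ2→M] = [1280, 2352]
r5 m[φ3→L] = [5, 8]
r5 m[φ3→G] = [800, 2688]
r5 m[φ4→E] = [3, 8]
r5 m[φ4→K] = [43904, 131712]
r5 m[φ5→E] = [28, 14]
r5 m[φ5→P] = [18816, 4704]
r5 m[φ6→P] = [7, 4]
r5 m[φ6→N] = [336, 2352]
r5 m[E→φ0] = [4704, 2800]
r5 m[E→φ1] = [2352, 1792]
r5 m[E→φ4] = [43904, 5600]
r5 m[E→φ5] = [4704, 3200]
r5 m[P→φ5] = [7, 4]
r5 m[P→φ6] = [336, 84]
r5 m[L→φ1] = [5, 8]
r5 m[L→φ3] = [160, 336]
r5 m[S→φ0] = [7, 8]
r5 m[S→φ2] = [336, 160]
r5 m[N→φ6] = [1, 1]
r5 m[M→φ2] = [1, 1]
r5 m[G→φ3] = [1, 1]
r5 m[K→φ4] = [1, 1]
r6 m[φ0→E] = [28, 16]
r6 m[φ0→S] = [18816, 5600]
r6 m[φ1→E] = [56, 25]
r6 m[φ1→L] = [8960, 16464]
r6 m[φ2→S] = [7, 8]
r6 m[φ2→M] = [1280, 2352]
r6 m[φ3→L] = [5, 8]
r6 m[φ3→G] = [800, 2688]
r6 m[φ4→E] = [3, 8]
r6 m[φ4→K] = [43904, 131712]
r6 m[φ5→E] = [28, 14]
r6 m[φ5→P] = [18816, 4704]
r6 m[φ6→P] = [7, 4]
r6 m[φ6→N] = [336, 2352]
r6 m[E→φ0] = [4704, 2800]
r6 m[E→φ1] = [2352, 1792]
r6 m[E→φ4] = [43904, 5600]
r6 m[E→φ5] = [4704, 3200]
r6 m[P→φ5] = [7, 4]
r6 m[P→φ6] = [18816, 4704]
r6 m[L→φ1] = [5, 8]
r6 m[L→φ3] = [8960, 16464]
r6 m[S→φ0] = [7, 8]
r6 m[S→φ2] = [18816, 5600]
r6 m[N→φ6] = [1, 1]
r6 m[M→φ2] = [1, 1]
r6 m[G→φ3] = [1, 1]
r6 m[K→φ4] = [1, 1]
r7 m[φ0→E] = [28, 16]
r7 m[φ0→S] = [18816, 5600]
r7 m[φ1→E] = [56, 25]
r7 m[φ1→L] = [8960, 16464]
r7 m[φ2→S] = [7, 8]
r7 m[φ2→M] = [44800, 131712]
r7 m[φ3→L] = [5, 8]
r7 m[φ3→G] = [44800, 131712]
r7 m[φ4→E] = [3, 8]
r7 m[φ4→K] = [43904, 131712]
r7 m[φ5→E] = [28, 14]
r7 m[φ5→P] = [18816, 4704]
r7 m[φ6→P] = [7, 4]
r7 m[φ6→N] = [18816, 131712]
r7 m[E→φ0] = [4704, 2800]
r7 m[E→φ1] = [2352, 1792]
r7 m[E→φ4] = [43904, 5600]
r7 m[E→φ5] = [4704, 3200]
r7 m[P→φ5] = [7, 4]
r7 m[P→φ6] = [18816, 4704]
r7 m[L→φ1] = [5, 8]
r7 m[L→φ3] = [8960, 16464]
r7 m[S→φ0] = [7, 8]
r7 m[S→φ2] = [18816, 5600]
r7 m[N→φ6] = [1, 1]
r7 m[M→φ2] = [1, 1]
r7 m[G→φ3] = [1, 1]
r7 m[K→φ4] = [1, 1]
r8 m[φ0→E] = [28, 16]
r8 m[φ0→S] = [18816, 5600]
r8 m[φ1→E] = [56, 25]
r8 m[φ1→L] = [8960, 16464]
r8 m[φ2→S] = [7, 8]
r8 m[φ2→M] = [44800, 131712]
r8 m[φ3→L] = [5, 8]
r8 m[φ3→G] = [44800, 131712]
r8 m[φ4→E] = [3, 8]
r8 m[φ4→K] = [43904, 131712]
r8 m[φ5→E] = [28, 14]
r8 m[φ5→P] = [18816, 4704]
r8 m[φ6→P] = [7, 4]
r8 m[φ6→N] = [18816, 131712]
r8 m[E→φ0] = [4704, 2800]
r8 m[E→φ1] = [2352, 1792]
r8 m[E→φ4] = [43904, 5600]
r8 m[E→φ5] = [4704, 3200]
r8 m[P→φ5] = [7, 4]
r8 m[P→φ6] = [18816, 4704]
r8 m[L→φ1] = [5, 8]
r8 m[L→φ3] = [8960, 16464]
r8 m[S→φ0] = [7, 8]
r8 m[S→φ2] = [18816, 5600]
r8 m[N→φ6] = [1, 1]
r8 m[M→φ2] = [1, 1]
r8 m[G→φ3] = [1, 1]
r8 m[K→φ4] = [1, 1]
fixed point reached at round 8
traceback from E: (E=0, P=0, L=1, S=0, N=1, M=1, G=1, K=1), score=131712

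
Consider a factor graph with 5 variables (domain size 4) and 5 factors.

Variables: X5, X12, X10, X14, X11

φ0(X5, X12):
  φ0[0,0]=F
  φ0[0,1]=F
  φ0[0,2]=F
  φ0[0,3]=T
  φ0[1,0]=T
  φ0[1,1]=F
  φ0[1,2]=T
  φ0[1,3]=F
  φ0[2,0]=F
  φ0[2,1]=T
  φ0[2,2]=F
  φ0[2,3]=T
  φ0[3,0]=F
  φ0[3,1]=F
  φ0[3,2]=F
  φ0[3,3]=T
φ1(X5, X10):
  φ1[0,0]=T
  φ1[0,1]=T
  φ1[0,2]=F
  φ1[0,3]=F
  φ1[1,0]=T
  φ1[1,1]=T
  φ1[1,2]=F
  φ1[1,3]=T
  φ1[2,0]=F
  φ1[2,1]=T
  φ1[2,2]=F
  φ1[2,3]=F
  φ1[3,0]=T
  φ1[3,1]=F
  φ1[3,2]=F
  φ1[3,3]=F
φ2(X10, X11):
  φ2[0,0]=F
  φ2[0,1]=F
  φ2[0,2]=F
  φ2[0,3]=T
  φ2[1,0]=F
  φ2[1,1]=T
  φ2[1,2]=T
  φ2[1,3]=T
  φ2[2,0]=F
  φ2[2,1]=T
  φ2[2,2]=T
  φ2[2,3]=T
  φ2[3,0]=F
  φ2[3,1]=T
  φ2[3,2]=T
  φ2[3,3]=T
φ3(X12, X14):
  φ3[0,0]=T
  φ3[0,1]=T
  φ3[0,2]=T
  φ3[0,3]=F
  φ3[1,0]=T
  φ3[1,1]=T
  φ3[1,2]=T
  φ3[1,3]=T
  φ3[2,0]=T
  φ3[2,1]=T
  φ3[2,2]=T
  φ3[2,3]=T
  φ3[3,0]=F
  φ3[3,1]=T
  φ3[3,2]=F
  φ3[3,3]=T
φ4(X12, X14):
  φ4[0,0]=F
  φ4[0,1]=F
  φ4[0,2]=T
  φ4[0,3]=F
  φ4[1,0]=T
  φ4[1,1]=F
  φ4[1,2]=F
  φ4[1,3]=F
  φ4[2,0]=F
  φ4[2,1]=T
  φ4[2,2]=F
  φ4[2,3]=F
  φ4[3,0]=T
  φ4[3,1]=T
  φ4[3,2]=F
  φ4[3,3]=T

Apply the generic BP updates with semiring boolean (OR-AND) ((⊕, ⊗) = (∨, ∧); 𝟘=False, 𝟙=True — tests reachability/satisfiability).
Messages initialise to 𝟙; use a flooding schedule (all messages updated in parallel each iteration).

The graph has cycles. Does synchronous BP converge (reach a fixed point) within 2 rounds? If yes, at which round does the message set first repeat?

init: all messages = 𝟙 over 4 values
r1 m[φ0→X5] = [T, T, T, T]
r1 m[φ0→X12] = [T, T, T, T]
r1 m[φ1→X5] = [T, T, T, T]
r1 m[φ1→X10] = [T, T, F, T]
r1 m[φ2→X10] = [T, T, T, T]
r1 m[φ2→X11] = [F, T, T, T]
r1 m[φ3→X12] = [T, T, T, T]
r1 m[φ3→X14] = [T, T, T, T]
r1 m[φ4→X12] = [T, T, T, T]
r1 m[φ4→X14] = [T, T, T, T]
r1 m[X5→φ0] = [T, T, T, T]
r1 m[X5→φ1] = [T, T, T, T]
r1 m[X12→φ0] = [T, T, T, T]
r1 m[X12→φ3] = [T, T, T, T]
r1 m[X12→φ4] = [T, T, T, T]
r1 m[X10→φ1] = [T, T, T, T]
r1 m[X10→φ2] = [T, T, T, T]
r1 m[X14→φ3] = [T, T, T, T]
r1 m[X14→φ4] = [T, T, T, T]
r1 m[X11→φ2] = [T, T, T, T]
r2 m[φ0→X5] = [T, T, T, T]
r2 m[φ0→X12] = [T, T, T, T]
r2 m[φ1→X5] = [T, T, T, T]
r2 m[φ1→X10] = [T, T, F, T]
r2 m[φ2→X10] = [T, T, T, T]
r2 m[φ2→X11] = [F, T, T, T]
r2 m[φ3→X12] = [T, T, T, T]
r2 m[φ3→X14] = [T, T, T, T]
r2 m[φ4→X12] = [T, T, T, T]
r2 m[φ4→X14] = [T, T, T, T]
r2 m[X5→φ0] = [T, T, T, T]
r2 m[X5→φ1] = [T, T, T, T]
r2 m[X12→φ0] = [T, T, T, T]
r2 m[X12→φ3] = [T, T, T, T]
r2 m[X12→φ4] = [T, T, T, T]
r2 m[X10→φ1] = [T, T, T, T]
r2 m[X10→φ2] = [T, T, F, T]
r2 m[X14→φ3] = [T, T, T, T]
r2 m[X14→φ4] = [T, T, T, T]
r2 m[X11→φ2] = [T, T, T, T]
no fixed point within 2 rounds

NOT CONVERGED within 2 rounds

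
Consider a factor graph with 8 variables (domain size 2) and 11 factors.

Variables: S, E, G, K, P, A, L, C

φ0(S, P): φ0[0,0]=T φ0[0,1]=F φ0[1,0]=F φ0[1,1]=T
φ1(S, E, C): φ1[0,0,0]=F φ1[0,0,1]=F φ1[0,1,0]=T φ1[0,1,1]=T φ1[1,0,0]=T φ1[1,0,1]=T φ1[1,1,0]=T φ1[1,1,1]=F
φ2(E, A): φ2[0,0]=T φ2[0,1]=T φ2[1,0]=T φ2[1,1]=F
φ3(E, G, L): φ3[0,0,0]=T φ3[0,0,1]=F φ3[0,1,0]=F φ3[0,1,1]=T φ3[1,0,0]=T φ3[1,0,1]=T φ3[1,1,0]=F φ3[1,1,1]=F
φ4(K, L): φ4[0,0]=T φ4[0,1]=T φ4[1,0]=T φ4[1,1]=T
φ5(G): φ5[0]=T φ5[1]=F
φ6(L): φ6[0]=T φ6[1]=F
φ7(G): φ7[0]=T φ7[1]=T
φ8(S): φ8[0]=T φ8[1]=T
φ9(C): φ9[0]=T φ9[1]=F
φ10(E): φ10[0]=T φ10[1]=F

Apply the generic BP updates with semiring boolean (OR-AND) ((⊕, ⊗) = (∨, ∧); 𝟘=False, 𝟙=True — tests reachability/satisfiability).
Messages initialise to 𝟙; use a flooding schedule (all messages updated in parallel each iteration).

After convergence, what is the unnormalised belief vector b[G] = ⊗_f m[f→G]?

b[G] = [T, F]

init: all messages = 𝟙 over 2 values
r1 m[φ0→S] = [T, T]
r1 m[φ0→P] = [T, T]
r1 m[φ1→S] = [T, T]
r1 m[φ1→E] = [T, T]
r1 m[φ1→C] = [T, T]
r1 m[φ2→E] = [T, T]
r1 m[φ2→A] = [T, T]
r1 m[φ3→E] = [T, T]
r1 m[φ3→G] = [T, T]
r1 m[φ3→L] = [T, T]
r1 m[φ4→K] = [T, T]
r1 m[φ4→L] = [T, T]
r1 m[φ5→G] = [T, F]
r1 m[φ6→L] = [T, F]
r1 m[φ7→G] = [T, T]
r1 m[φ8→S] = [T, T]
r1 m[φ9→C] = [T, F]
r1 m[φ10→E] = [T, F]
r1 m[S→φ0] = [T, T]
r1 m[S→φ1] = [T, T]
r1 m[S→φ8] = [T, T]
r1 m[E→φ1] = [T, T]
r1 m[E→φ2] = [T, T]
r1 m[E→φ3] = [T, T]
r1 m[E→φ10] = [T, T]
r1 m[G→φ3] = [T, T]
r1 m[G→φ5] = [T, T]
r1 m[G→φ7] = [T, T]
r1 m[K→φ4] = [T, T]
r1 m[P→φ0] = [T, T]
r1 m[A→φ2] = [T, T]
r1 m[L→φ3] = [T, T]
r1 m[L→φ4] = [T, T]
r1 m[L→φ6] = [T, T]
r1 m[C→φ1] = [T, T]
r1 m[C→φ9] = [T, T]
r2 m[φ0→S] = [T, T]
r2 m[φ0→P] = [T, T]
r2 m[φ1→S] = [T, T]
r2 m[φ1→E] = [T, T]
r2 m[φ1→C] = [T, T]
r2 m[φ2→E] = [T, T]
r2 m[φ2→A] = [T, T]
r2 m[φ3→E] = [T, T]
r2 m[φ3→G] = [T, T]
r2 m[φ3→L] = [T, T]
r2 m[φ4→K] = [T, T]
r2 m[φ4→L] = [T, T]
r2 m[φ5→G] = [T, F]
r2 m[φ6→L] = [T, F]
r2 m[φ7→G] = [T, T]
r2 m[φ8→S] = [T, T]
r2 m[φ9→C] = [T, F]
r2 m[φ10→E] = [T, F]
r2 m[S→φ0] = [T, T]
r2 m[S→φ1] = [T, T]
r2 m[S→φ8] = [T, T]
r2 m[E→φ1] = [T, F]
r2 m[E→φ2] = [T, F]
r2 m[E→φ3] = [T, F]
r2 m[E→φ10] = [T, T]
r2 m[G→φ3] = [T, F]
r2 m[G→φ5] = [T, T]
r2 m[G→φ7] = [T, F]
r2 m[K→φ4] = [T, T]
r2 m[P→φ0] = [T, T]
r2 m[A→φ2] = [T, T]
r2 m[L→φ3] = [T, F]
r2 m[L→φ4] = [T, F]
r2 m[L→φ6] = [T, T]
r2 m[C→φ1] = [T, F]
r2 m[C→φ9] = [T, T]
r3 m[φ0→S] = [T, T]
r3 m[φ0→P] = [T, T]
r3 m[φ1→S] = [F, T]
r3 m[φ1→E] = [T, T]
r3 m[φ1→C] = [T, T]
r3 m[φ2→E] = [T, T]
r3 m[φ2→A] = [T, T]
r3 m[φ3→E] = [T, T]
r3 m[φ3→G] = [T, F]
r3 m[φ3→L] = [T, F]
r3 m[φ4→K] = [T, T]
r3 m[φ4→L] = [T, T]
r3 m[φ5→G] = [T, F]
r3 m[φ6→L] = [T, F]
r3 m[φ7→G] = [T, T]
r3 m[φ8→S] = [T, T]
r3 m[φ9→C] = [T, F]
r3 m[φ10→E] = [T, F]
r3 m[S→φ0] = [T, T]
r3 m[S→φ1] = [T, T]
r3 m[S→φ8] = [T, T]
r3 m[E→φ1] = [T, F]
r3 m[E→φ2] = [T, F]
r3 m[E→φ3] = [T, F]
r3 m[E→φ10] = [T, T]
r3 m[G→φ3] = [T, F]
r3 m[G→φ5] = [T, T]
r3 m[G→φ7] = [T, F]
r3 m[K→φ4] = [T, T]
r3 m[P→φ0] = [T, T]
r3 m[A→φ2] = [T, T]
r3 m[L→φ3] = [T, F]
r3 m[L→φ4] = [T, F]
r3 m[L→φ6] = [T, T]
r3 m[C→φ1] = [T, F]
r3 m[C→φ9] = [T, T]
r4 m[φ0→S] = [T, T]
r4 m[φ0→P] = [T, T]
r4 m[φ1→S] = [F, T]
r4 m[φ1→E] = [T, T]
r4 m[φ1→C] = [T, T]
r4 m[φ2→E] = [T, T]
r4 m[φ2→A] = [T, T]
r4 m[φ3→E] = [T, T]
r4 m[φ3→G] = [T, F]
r4 m[φ3→L] = [T, F]
r4 m[φ4→K] = [T, T]
r4 m[φ4→L] = [T, T]
r4 m[φ5→G] = [T, F]
r4 m[φ6→L] = [T, F]
r4 m[φ7→G] = [T, T]
r4 m[φ8→S] = [T, T]
r4 m[φ9→C] = [T, F]
r4 m[φ10→E] = [T, F]
r4 m[S→φ0] = [F, T]
r4 m[S→φ1] = [T, T]
r4 m[S→φ8] = [F, T]
r4 m[E→φ1] = [T, F]
r4 m[E→φ2] = [T, F]
r4 m[E→φ3] = [T, F]
r4 m[E→φ10] = [T, T]
r4 m[G→φ3] = [T, F]
r4 m[G→φ5] = [T, F]
r4 m[G→φ7] = [T, F]
r4 m[K→φ4] = [T, T]
r4 m[P→φ0] = [T, T]
r4 m[A→φ2] = [T, T]
r4 m[L→φ3] = [T, F]
r4 m[L→φ4] = [T, F]
r4 m[L→φ6] = [T, F]
r4 m[C→φ1] = [T, F]
r4 m[C→φ9] = [T, T]
r5 m[φ0→S] = [T, T]
r5 m[φ0→P] = [F, T]
r5 m[φ1→S] = [F, T]
r5 m[φ1→E] = [T, T]
r5 m[φ1→C] = [T, T]
r5 m[φ2→E] = [T, T]
r5 m[φ2→A] = [T, T]
r5 m[φ3→E] = [T, T]
r5 m[φ3→G] = [T, F]
r5 m[φ3→L] = [T, F]
r5 m[φ4→K] = [T, T]
r5 m[φ4→L] = [T, T]
r5 m[φ5→G] = [T, F]
r5 m[φ6→L] = [T, F]
r5 m[φ7→G] = [T, T]
r5 m[φ8→S] = [T, T]
r5 m[φ9→C] = [T, F]
r5 m[φ10→E] = [T, F]
r5 m[S→φ0] = [F, T]
r5 m[S→φ1] = [T, T]
r5 m[S→φ8] = [F, T]
r5 m[E→φ1] = [T, F]
r5 m[E→φ2] = [T, F]
r5 m[E→φ3] = [T, F]
r5 m[E→φ10] = [T, T]
r5 m[G→φ3] = [T, F]
r5 m[G→φ5] = [T, F]
r5 m[G→φ7] = [T, F]
r5 m[K→φ4] = [T, T]
r5 m[P→φ0] = [T, T]
r5 m[A→φ2] = [T, T]
r5 m[L→φ3] = [T, F]
r5 m[L→φ4] = [T, F]
r5 m[L→φ6] = [T, F]
r5 m[C→φ1] = [T, F]
r5 m[C→φ9] = [T, T]
r6 m[φ0→S] = [T, T]
r6 m[φ0→P] = [F, T]
r6 m[φ1→S] = [F, T]
r6 m[φ1→E] = [T, T]
r6 m[φ1→C] = [T, T]
r6 m[φ2→E] = [T, T]
r6 m[φ2→A] = [T, T]
r6 m[φ3→E] = [T, T]
r6 m[φ3→G] = [T, F]
r6 m[φ3→L] = [T, F]
r6 m[φ4→K] = [T, T]
r6 m[φ4→L] = [T, T]
r6 m[φ5→G] = [T, F]
r6 m[φ6→L] = [T, F]
r6 m[φ7→G] = [T, T]
r6 m[φ8→S] = [T, T]
r6 m[φ9→C] = [T, F]
r6 m[φ10→E] = [T, F]
r6 m[S→φ0] = [F, T]
r6 m[S→φ1] = [T, T]
r6 m[S→φ8] = [F, T]
r6 m[E→φ1] = [T, F]
r6 m[E→φ2] = [T, F]
r6 m[E→φ3] = [T, F]
r6 m[E→φ10] = [T, T]
r6 m[G→φ3] = [T, F]
r6 m[G→φ5] = [T, F]
r6 m[G→φ7] = [T, F]
r6 m[K→φ4] = [T, T]
r6 m[P→φ0] = [T, T]
r6 m[A→φ2] = [T, T]
r6 m[L→φ3] = [T, F]
r6 m[L→φ4] = [T, F]
r6 m[L→φ6] = [T, F]
r6 m[C→φ1] = [T, F]
r6 m[C→φ9] = [T, T]
fixed point reached at round 6
b[G] = ⊗ incoming = [T, F]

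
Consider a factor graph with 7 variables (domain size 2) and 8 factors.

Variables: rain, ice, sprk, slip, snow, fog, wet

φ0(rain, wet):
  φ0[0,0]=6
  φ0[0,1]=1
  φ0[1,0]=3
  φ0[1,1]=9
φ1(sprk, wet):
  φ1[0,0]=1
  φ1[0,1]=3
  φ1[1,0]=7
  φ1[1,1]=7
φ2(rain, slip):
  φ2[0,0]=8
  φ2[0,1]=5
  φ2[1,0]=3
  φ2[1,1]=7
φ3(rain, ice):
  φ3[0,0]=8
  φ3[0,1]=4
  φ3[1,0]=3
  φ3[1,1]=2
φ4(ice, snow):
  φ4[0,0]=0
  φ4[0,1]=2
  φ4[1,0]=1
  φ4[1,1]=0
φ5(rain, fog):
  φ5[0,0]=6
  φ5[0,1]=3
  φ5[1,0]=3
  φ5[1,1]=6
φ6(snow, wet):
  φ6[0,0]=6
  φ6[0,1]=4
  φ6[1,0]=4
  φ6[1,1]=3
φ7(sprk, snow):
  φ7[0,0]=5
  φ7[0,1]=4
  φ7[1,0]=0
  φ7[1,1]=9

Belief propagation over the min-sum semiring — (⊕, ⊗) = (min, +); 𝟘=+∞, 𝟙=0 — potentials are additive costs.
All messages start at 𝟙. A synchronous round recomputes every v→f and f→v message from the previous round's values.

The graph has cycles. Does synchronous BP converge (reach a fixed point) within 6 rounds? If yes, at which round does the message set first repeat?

NOT CONVERGED within 6 rounds

init: all messages = 𝟙 over 2 values
r1 m[φ0→rain] = [1, 3]
r1 m[φ0→wet] = [3, 1]
r1 m[φ1→sprk] = [1, 7]
r1 m[φ1→wet] = [1, 3]
r1 m[φ2→rain] = [5, 3]
r1 m[φ2→slip] = [3, 5]
r1 m[φ3→rain] = [4, 2]
r1 m[φ3→ice] = [3, 2]
r1 m[φ4→ice] = [0, 0]
r1 m[φ4→snow] = [0, 0]
r1 m[φ5→rain] = [3, 3]
r1 m[φ5→fog] = [3, 3]
r1 m[φ6→snow] = [4, 3]
r1 m[φ6→wet] = [4, 3]
r1 m[φ7→sprk] = [4, 0]
r1 m[φ7→snow] = [0, 4]
r1 m[rain→φ0] = [0, 0]
r1 m[rain→φ2] = [0, 0]
r1 m[rain→φ3] = [0, 0]
r1 m[rain→φ5] = [0, 0]
r1 m[ice→φ3] = [0, 0]
r1 m[ice→φ4] = [0, 0]
r1 m[sprk→φ1] = [0, 0]
r1 m[sprk→φ7] = [0, 0]
r1 m[slip→φ2] = [0, 0]
r1 m[snow→φ4] = [0, 0]
r1 m[snow→φ6] = [0, 0]
r1 m[snow→φ7] = [0, 0]
r1 m[fog→φ5] = [0, 0]
r1 m[wet→φ0] = [0, 0]
r1 m[wet→φ1] = [0, 0]
r1 m[wet→φ6] = [0, 0]
r2 m[φ0→rain] = [1, 3]
r2 m[φ0→wet] = [3, 1]
r2 m[φ1→sprk] = [1, 7]
r2 m[φ1→wet] = [1, 3]
r2 m[φ2→rain] = [5, 3]
r2 m[φ2→slip] = [3, 5]
r2 m[φ3→rain] = [4, 2]
r2 m[φ3→ice] = [3, 2]
r2 m[φ4→ice] = [0, 0]
r2 m[φ4→snow] = [0, 0]
r2 m[φ5→rain] = [3, 3]
r2 m[φ5→fog] = [3, 3]
r2 m[φ6→snow] = [4, 3]
r2 m[φ6→wet] = [4, 3]
r2 m[φ7→sprk] = [4, 0]
r2 m[φ7→snow] = [0, 4]
r2 m[rain→φ0] = [12, 8]
r2 m[rain→φ2] = [8, 8]
r2 m[rain→φ3] = [9, 9]
r2 m[rain→φ5] = [10, 8]
r2 m[ice→φ3] = [0, 0]
r2 m[ice→φ4] = [3, 2]
r2 m[sprk→φ1] = [4, 0]
r2 m[sprk→φ7] = [1, 7]
r2 m[slip→φ2] = [0, 0]
r2 m[snow→φ4] = [4, 7]
r2 m[snow→φ6] = [0, 4]
r2 m[snow→φ7] = [4, 3]
r2 m[fog→φ5] = [0, 0]
r2 m[wet→φ0] = [5, 6]
r2 m[wet→φ1] = [7, 4]
r2 m[wet→φ6] = [4, 4]
r3 m[φ0→rain] = [7, 8]
r3 m[φ0→wet] = [11, 13]
r3 m[φ1→sprk] = [7, 11]
r3 m[φ1→wet] = [5, 7]
r3 m[φ2→rain] = [5, 3]
r3 m[φ2→slip] = [11, 13]
r3 m[φ3→rain] = [4, 2]
r3 m[φ3→ice] = [12, 11]
r3 m[φ4→ice] = [4, 5]
r3 m[φ4→snow] = [3, 2]
r3 m[φ5→rain] = [3, 3]
r3 m[φ5→fog] = [11, 13]
r3 m[φ6→snow] = [8, 7]
r3 m[φ6→wet] = [6, 4]
r3 m[φ7→sprk] = [7, 4]
r3 m[φ7→snow] = [6, 5]
r3 m[rain→φ0] = [12, 8]
r3 m[rain→φ2] = [8, 8]
r3 m[rain→φ3] = [9, 9]
r3 m[rain→φ5] = [10, 8]
r3 m[ice→φ3] = [0, 0]
r3 m[ice→φ4] = [3, 2]
r3 m[sprk→φ1] = [4, 0]
r3 m[sprk→φ7] = [1, 7]
r3 m[slip→φ2] = [0, 0]
r3 m[snow→φ4] = [4, 7]
r3 m[snow→φ6] = [0, 4]
r3 m[snow→φ7] = [4, 3]
r3 m[fog→φ5] = [0, 0]
r3 m[wet→φ0] = [5, 6]
r3 m[wet→φ1] = [7, 4]
r3 m[wet→φ6] = [4, 4]
r4 m[φ0→rain] = [7, 8]
r4 m[φ0→wet] = [11, 13]
r4 m[φ1→sprk] = [7, 11]
r4 m[φ1→wet] = [5, 7]
r4 m[φ2→rain] = [5, 3]
r4 m[φ2→slip] = [11, 13]
r4 m[φ3→rain] = [4, 2]
r4 m[φ3→ice] = [12, 11]
r4 m[φ4→ice] = [4, 5]
r4 m[φ4→snow] = [3, 2]
r4 m[φ5→rain] = [3, 3]
r4 m[φ5→fog] = [11, 13]
r4 m[φ6→snow] = [8, 7]
r4 m[φ6→wet] = [6, 4]
r4 m[φ7→sprk] = [7, 4]
r4 m[φ7→snow] = [6, 5]
r4 m[rain→φ0] = [12, 8]
r4 m[rain→φ2] = [14, 13]
r4 m[rain→φ3] = [15, 14]
r4 m[rain→φ5] = [16, 13]
r4 m[ice→φ3] = [4, 5]
r4 m[ice→φ4] = [12, 11]
r4 m[sprk→φ1] = [7, 4]
r4 m[sprk→φ7] = [7, 11]
r4 m[slip→φ2] = [0, 0]
r4 m[snow→φ4] = [14, 12]
r4 m[snow→φ6] = [9, 7]
r4 m[snow→φ7] = [11, 9]
r4 m[fog→φ5] = [0, 0]
r4 m[wet→φ0] = [11, 11]
r4 m[wet→φ1] = [17, 17]
r4 m[wet→φ6] = [16, 20]
r5 m[φ0→rain] = [12, 14]
r5 m[φ0→wet] = [11, 13]
r5 m[φ1→sprk] = [18, 24]
r5 m[φ1→wet] = [8, 10]
r5 m[φ2→rain] = [5, 3]
r5 m[φ2→slip] = [16, 19]
r5 m[φ3→rain] = [9, 7]
r5 m[φ3→ice] = [17, 16]
r5 m[φ4→ice] = [14, 12]
r5 m[φ4→snow] = [12, 11]
r5 m[φ5→rain] = [3, 3]
r5 m[φ5→fog] = [16, 19]
r5 m[φ6→snow] = [22, 20]
r5 m[φ6→wet] = [11, 10]
r5 m[φ7→sprk] = [13, 11]
r5 m[φ7→snow] = [11, 11]
r5 m[rain→φ0] = [12, 8]
r5 m[rain→φ2] = [14, 13]
r5 m[rain→φ3] = [15, 14]
r5 m[rain→φ5] = [16, 13]
r5 m[ice→φ3] = [4, 5]
r5 m[ice→φ4] = [12, 11]
r5 m[sprk→φ1] = [7, 4]
r5 m[sprk→φ7] = [7, 11]
r5 m[slip→φ2] = [0, 0]
r5 m[snow→φ4] = [14, 12]
r5 m[snow→φ6] = [9, 7]
r5 m[snow→φ7] = [11, 9]
r5 m[fog→φ5] = [0, 0]
r5 m[wet→φ0] = [11, 11]
r5 m[wet→φ1] = [17, 17]
r5 m[wet→φ6] = [16, 20]
r6 m[φ0→rain] = [12, 14]
r6 m[φ0→wet] = [11, 13]
r6 m[φ1→sprk] = [18, 24]
r6 m[φ1→wet] = [8, 10]
r6 m[φ2→rain] = [5, 3]
r6 m[φ2→slip] = [16, 19]
r6 m[φ3→rain] = [9, 7]
r6 m[φ3→ice] = [17, 16]
r6 m[φ4→ice] = [14, 12]
r6 m[φ4→snow] = [12, 11]
r6 m[φ5→rain] = [3, 3]
r6 m[φ5→fog] = [16, 19]
r6 m[φ6→snow] = [22, 20]
r6 m[φ6→wet] = [11, 10]
r6 m[φ7→sprk] = [13, 11]
r6 m[φ7→snow] = [11, 11]
r6 m[rain→φ0] = [17, 13]
r6 m[rain→φ2] = [24, 24]
r6 m[rain→φ3] = [20, 20]
r6 m[rain→φ5] = [26, 24]
r6 m[ice→φ3] = [14, 12]
r6 m[ice→φ4] = [17, 16]
r6 m[sprk→φ1] = [13, 11]
r6 m[sprk→φ7] = [18, 24]
r6 m[slip→φ2] = [0, 0]
r6 m[snow→φ4] = [33, 31]
r6 m[snow→φ6] = [23, 22]
r6 m[snow→φ7] = [34, 31]
r6 m[fog→φ5] = [0, 0]
r6 m[wet→φ0] = [19, 20]
r6 m[wet→φ1] = [22, 23]
r6 m[wet→φ6] = [19, 23]
no fixed point within 6 rounds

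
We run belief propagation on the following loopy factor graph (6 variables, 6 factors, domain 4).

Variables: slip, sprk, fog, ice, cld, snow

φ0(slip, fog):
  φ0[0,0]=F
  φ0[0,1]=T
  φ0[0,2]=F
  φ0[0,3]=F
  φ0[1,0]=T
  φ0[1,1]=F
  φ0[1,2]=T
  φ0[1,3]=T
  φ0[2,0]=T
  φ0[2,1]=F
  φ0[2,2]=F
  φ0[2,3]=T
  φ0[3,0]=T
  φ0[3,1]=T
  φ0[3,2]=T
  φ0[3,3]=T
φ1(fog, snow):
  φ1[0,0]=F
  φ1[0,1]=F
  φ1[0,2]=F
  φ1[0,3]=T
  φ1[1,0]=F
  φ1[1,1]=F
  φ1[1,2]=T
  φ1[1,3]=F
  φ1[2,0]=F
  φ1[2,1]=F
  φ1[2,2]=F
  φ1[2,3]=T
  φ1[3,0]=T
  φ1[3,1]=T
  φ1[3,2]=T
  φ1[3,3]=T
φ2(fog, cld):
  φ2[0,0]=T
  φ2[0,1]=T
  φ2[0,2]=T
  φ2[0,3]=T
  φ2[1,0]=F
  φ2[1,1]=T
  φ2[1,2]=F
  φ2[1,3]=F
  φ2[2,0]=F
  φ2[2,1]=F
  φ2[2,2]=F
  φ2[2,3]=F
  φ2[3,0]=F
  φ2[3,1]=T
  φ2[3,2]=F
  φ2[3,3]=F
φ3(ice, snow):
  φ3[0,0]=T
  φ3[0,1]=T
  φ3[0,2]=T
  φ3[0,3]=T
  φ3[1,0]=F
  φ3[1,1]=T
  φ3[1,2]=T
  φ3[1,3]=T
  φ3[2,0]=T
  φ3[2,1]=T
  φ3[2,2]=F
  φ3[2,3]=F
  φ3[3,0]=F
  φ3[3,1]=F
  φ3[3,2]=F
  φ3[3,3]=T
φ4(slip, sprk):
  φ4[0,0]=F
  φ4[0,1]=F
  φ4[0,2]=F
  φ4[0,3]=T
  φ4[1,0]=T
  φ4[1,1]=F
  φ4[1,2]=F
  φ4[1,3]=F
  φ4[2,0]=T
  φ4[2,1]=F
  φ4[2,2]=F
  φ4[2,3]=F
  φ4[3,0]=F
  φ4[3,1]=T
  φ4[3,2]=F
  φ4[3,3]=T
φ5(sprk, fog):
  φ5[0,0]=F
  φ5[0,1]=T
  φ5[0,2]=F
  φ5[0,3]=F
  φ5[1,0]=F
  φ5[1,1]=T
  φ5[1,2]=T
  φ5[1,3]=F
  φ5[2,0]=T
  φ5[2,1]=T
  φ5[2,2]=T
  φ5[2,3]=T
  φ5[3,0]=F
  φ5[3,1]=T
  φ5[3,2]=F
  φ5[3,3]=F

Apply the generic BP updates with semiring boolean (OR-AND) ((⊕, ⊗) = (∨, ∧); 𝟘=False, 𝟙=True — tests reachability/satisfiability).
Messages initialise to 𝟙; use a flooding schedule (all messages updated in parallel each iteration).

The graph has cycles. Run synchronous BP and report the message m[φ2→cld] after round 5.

message @ round 5 = [F, T, F, F]

init: all messages = 𝟙 over 4 values
r1 m[φ0→slip] = [T, T, T, T]
r1 m[φ0→fog] = [T, T, T, T]
r1 m[φ1→fog] = [T, T, T, T]
r1 m[φ1→snow] = [T, T, T, T]
r1 m[φ2→fog] = [T, T, F, T]
r1 m[φ2→cld] = [T, T, T, T]
r1 m[φ3→ice] = [T, T, T, T]
r1 m[φ3→snow] = [T, T, T, T]
r1 m[φ4→slip] = [T, T, T, T]
r1 m[φ4→sprk] = [T, T, F, T]
r1 m[φ5→sprk] = [T, T, T, T]
r1 m[φ5→fog] = [T, T, T, T]
r1 m[slip→φ0] = [T, T, T, T]
r1 m[slip→φ4] = [T, T, T, T]
r1 m[sprk→φ4] = [T, T, T, T]
r1 m[sprk→φ5] = [T, T, T, T]
r1 m[fog→φ0] = [T, T, T, T]
r1 m[fog→φ1] = [T, T, T, T]
r1 m[fog→φ2] = [T, T, T, T]
r1 m[fog→φ5] = [T, T, T, T]
r1 m[ice→φ3] = [T, T, T, T]
r1 m[cld→φ2] = [T, T, T, T]
r1 m[snow→φ1] = [T, T, T, T]
r1 m[snow→φ3] = [T, T, T, T]
r2 m[φ0→slip] = [T, T, T, T]
r2 m[φ0→fog] = [T, T, T, T]
r2 m[φ1→fog] = [T, T, T, T]
r2 m[φ1→snow] = [T, T, T, T]
r2 m[φ2→fog] = [T, T, F, T]
r2 m[φ2→cld] = [T, T, T, T]
r2 m[φ3→ice] = [T, T, T, T]
r2 m[φ3→snow] = [T, T, T, T]
r2 m[φ4→slip] = [T, T, T, T]
r2 m[φ4→sprk] = [T, T, F, T]
r2 m[φ5→sprk] = [T, T, T, T]
r2 m[φ5→fog] = [T, T, T, T]
r2 m[slip→φ0] = [T, T, T, T]
r2 m[slip→φ4] = [T, T, T, T]
r2 m[sprk→φ4] = [T, T, T, T]
r2 m[sprk→φ5] = [T, T, F, T]
r2 m[fog→φ0] = [T, T, F, T]
r2 m[fog→φ1] = [T, T, F, T]
r2 m[fog→φ2] = [T, T, T, T]
r2 m[fog→φ5] = [T, T, F, T]
r2 m[ice→φ3] = [T, T, T, T]
r2 m[cld→φ2] = [T, T, T, T]
r2 m[snow→φ1] = [T, T, T, T]
r2 m[snow→φ3] = [T, T, T, T]
r3 m[φ0→slip] = [T, T, T, T]
r3 m[φ0→fog] = [T, T, T, T]
r3 m[φ1→fog] = [T, T, T, T]
r3 m[φ1→snow] = [T, T, T, T]
r3 m[φ2→fog] = [T, T, F, T]
r3 m[φ2→cld] = [T, T, T, T]
r3 m[φ3→ice] = [T, T, T, T]
r3 m[φ3→snow] = [T, T, T, T]
r3 m[φ4→slip] = [T, T, T, T]
r3 m[φ4→sprk] = [T, T, F, T]
r3 m[φ5→sprk] = [T, T, T, T]
r3 m[φ5→fog] = [F, T, T, F]
r3 m[slip→φ0] = [T, T, T, T]
r3 m[slip→φ4] = [T, T, T, T]
r3 m[sprk→φ4] = [T, T, T, T]
r3 m[sprk→φ5] = [T, T, F, T]
r3 m[fog→φ0] = [T, T, F, T]
r3 m[fog→φ1] = [T, T, F, T]
r3 m[fog→φ2] = [T, T, T, T]
r3 m[fog→φ5] = [T, T, F, T]
r3 m[ice→φ3] = [T, T, T, T]
r3 m[cld→φ2] = [T, T, T, T]
r3 m[snow→φ1] = [T, T, T, T]
r3 m[snow→φ3] = [T, T, T, T]
r4 m[φ0→slip] = [T, T, T, T]
r4 m[φ0→fog] = [T, T, T, T]
r4 m[φ1→fog] = [T, T, T, T]
r4 m[φ1→snow] = [T, T, T, T]
r4 m[φ2→fog] = [T, T, F, T]
r4 m[φ2→cld] = [T, T, T, T]
r4 m[φ3→ice] = [T, T, T, T]
r4 m[φ3→snow] = [T, T, T, T]
r4 m[φ4→slip] = [T, T, T, T]
r4 m[φ4→sprk] = [T, T, F, T]
r4 m[φ5→sprk] = [T, T, T, T]
r4 m[φ5→fog] = [F, T, T, F]
r4 m[slip→φ0] = [T, T, T, T]
r4 m[slip→φ4] = [T, T, T, T]
r4 m[sprk→φ4] = [T, T, T, T]
r4 m[sprk→φ5] = [T, T, F, T]
r4 m[fog→φ0] = [F, T, F, F]
r4 m[fog→φ1] = [F, T, F, F]
r4 m[fog→φ2] = [F, T, T, F]
r4 m[fog→φ5] = [T, T, F, T]
r4 m[ice→φ3] = [T, T, T, T]
r4 m[cld→φ2] = [T, T, T, T]
r4 m[snow→φ1] = [T, T, T, T]
r4 m[snow→φ3] = [T, T, T, T]
r5 m[φ0→slip] = [T, F, F, T]
r5 m[φ0→fog] = [T, T, T, T]
r5 m[φ1→fog] = [T, T, T, T]
r5 m[φ1→snow] = [F, F, T, F]
r5 m[φ2→fog] = [T, T, F, T]
r5 m[φ2→cld] = [F, T, F, F]
r5 m[φ3→ice] = [T, T, T, T]
r5 m[φ3→snow] = [T, T, T, T]
r5 m[φ4→slip] = [T, T, T, T]
r5 m[φ4→sprk] = [T, T, F, T]
r5 m[φ5→sprk] = [T, T, T, T]
r5 m[φ5→fog] = [F, T, T, F]
r5 m[slip→φ0] = [T, T, T, T]
r5 m[slip→φ4] = [T, T, T, T]
r5 m[sprk→φ4] = [T, T, T, T]
r5 m[sprk→φ5] = [T, T, F, T]
r5 m[fog→φ0] = [F, T, F, F]
r5 m[fog→φ1] = [F, T, F, F]
r5 m[fog→φ2] = [F, T, T, F]
r5 m[fog→φ5] = [T, T, F, T]
r5 m[ice→φ3] = [T, T, T, T]
r5 m[cld→φ2] = [T, T, T, T]
r5 m[snow→φ1] = [T, T, T, T]
r5 m[snow→φ3] = [T, T, T, T]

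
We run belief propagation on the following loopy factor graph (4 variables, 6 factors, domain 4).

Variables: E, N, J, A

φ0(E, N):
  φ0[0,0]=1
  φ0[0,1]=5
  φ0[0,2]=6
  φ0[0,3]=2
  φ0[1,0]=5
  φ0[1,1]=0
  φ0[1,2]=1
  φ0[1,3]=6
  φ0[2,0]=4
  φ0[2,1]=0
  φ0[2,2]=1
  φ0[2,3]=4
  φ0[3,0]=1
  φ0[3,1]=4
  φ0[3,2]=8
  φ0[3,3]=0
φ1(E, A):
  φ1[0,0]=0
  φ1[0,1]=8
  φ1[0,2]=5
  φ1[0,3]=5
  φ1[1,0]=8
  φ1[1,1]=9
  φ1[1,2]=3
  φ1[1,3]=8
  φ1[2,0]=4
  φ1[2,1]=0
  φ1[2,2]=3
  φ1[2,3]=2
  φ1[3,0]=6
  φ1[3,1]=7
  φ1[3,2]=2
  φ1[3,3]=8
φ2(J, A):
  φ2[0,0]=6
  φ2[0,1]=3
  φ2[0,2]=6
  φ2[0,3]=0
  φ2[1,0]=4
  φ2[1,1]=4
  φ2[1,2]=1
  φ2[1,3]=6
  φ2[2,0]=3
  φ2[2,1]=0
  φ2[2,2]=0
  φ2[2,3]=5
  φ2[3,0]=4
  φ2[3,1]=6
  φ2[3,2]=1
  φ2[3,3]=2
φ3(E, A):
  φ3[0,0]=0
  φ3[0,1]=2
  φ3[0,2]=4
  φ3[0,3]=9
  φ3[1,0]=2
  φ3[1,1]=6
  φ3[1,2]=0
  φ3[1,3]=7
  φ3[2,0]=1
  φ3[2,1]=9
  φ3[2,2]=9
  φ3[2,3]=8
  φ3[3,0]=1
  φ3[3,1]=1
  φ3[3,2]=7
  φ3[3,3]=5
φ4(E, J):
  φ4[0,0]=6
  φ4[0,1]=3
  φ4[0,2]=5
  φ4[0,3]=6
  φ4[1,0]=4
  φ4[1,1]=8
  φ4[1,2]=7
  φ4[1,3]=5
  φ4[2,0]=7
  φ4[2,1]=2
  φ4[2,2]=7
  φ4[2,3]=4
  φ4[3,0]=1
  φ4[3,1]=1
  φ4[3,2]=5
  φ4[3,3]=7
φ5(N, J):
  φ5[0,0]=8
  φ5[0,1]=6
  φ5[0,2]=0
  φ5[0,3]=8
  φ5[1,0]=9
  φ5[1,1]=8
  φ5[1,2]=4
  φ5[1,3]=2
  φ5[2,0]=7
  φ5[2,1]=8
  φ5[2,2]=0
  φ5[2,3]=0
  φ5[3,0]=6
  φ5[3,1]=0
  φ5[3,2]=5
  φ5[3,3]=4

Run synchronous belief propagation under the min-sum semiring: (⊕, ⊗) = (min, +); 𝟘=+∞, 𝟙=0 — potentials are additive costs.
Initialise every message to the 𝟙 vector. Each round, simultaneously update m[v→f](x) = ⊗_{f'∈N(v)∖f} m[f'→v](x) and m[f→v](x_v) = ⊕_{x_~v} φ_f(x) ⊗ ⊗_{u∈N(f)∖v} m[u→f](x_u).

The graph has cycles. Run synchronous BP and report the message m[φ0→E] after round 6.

init: all messages = 𝟙 over 4 values
r1 m[φ0→E] = [1, 0, 0, 0]
r1 m[φ0→N] = [1, 0, 1, 0]
r1 m[φ1→E] = [0, 3, 0, 2]
r1 m[φ1→A] = [0, 0, 2, 2]
r1 m[φ2→J] = [0, 1, 0, 1]
r1 m[φ2→A] = [3, 0, 0, 0]
r1 m[φ3→E] = [0, 0, 1, 1]
r1 m[φ3→A] = [0, 1, 0, 5]
r1 m[φ4→E] = [3, 4, 2, 1]
r1 m[φ4→J] = [1, 1, 5, 4]
r1 m[φ5→N] = [0, 2, 0, 0]
r1 m[φ5→J] = [6, 0, 0, 0]
r1 m[E→φ0] = [0, 0, 0, 0]
r1 m[E→φ1] = [0, 0, 0, 0]
r1 m[E→φ3] = [0, 0, 0, 0]
r1 m[E→φ4] = [0, 0, 0, 0]
r1 m[N→φ0] = [0, 0, 0, 0]
r1 m[N→φ5] = [0, 0, 0, 0]
r1 m[J→φ2] = [0, 0, 0, 0]
r1 m[J→φ4] = [0, 0, 0, 0]
r1 m[J→φ5] = [0, 0, 0, 0]
r1 m[A→φ1] = [0, 0, 0, 0]
r1 m[A→φ2] = [0, 0, 0, 0]
r1 m[A→φ3] = [0, 0, 0, 0]
r2 m[φ0→E] = [1, 0, 0, 0]
r2 m[φ0→N] = [1, 0, 1, 0]
r2 m[φ1→E] = [0, 3, 0, 2]
r2 m[φ1→A] = [0, 0, 2, 2]
r2 m[φ2→J] = [0, 1, 0, 1]
r2 m[φ2→A] = [3, 0, 0, 0]
r2 m[φ3→E] = [0, 0, 1, 1]
r2 m[φ3→A] = [0, 1, 0, 5]
r2 m[φ4→E] = [3, 4, 2, 1]
r2 m[φ4→J] = [1, 1, 5, 4]
r2 m[φ5→N] = [0, 2, 0, 0]
r2 m[φ5→J] = [6, 0, 0, 0]
r2 m[E→φ0] = [3, 7, 3, 4]
r2 m[E→φ1] = [4, 4, 3, 2]
r2 m[E→φ3] = [4, 7, 2, 3]
r2 m[E→φ4] = [1, 3, 1, 3]
r2 m[N→φ0] = [0, 2, 0, 0]
r2 m[N→φ5] = [1, 0, 1, 0]
r2 m[J→φ2] = [7, 1, 5, 4]
r2 m[J→φ4] = [6, 1, 0, 1]
r2 m[J→φ5] = [1, 2, 5, 5]
r2 m[A→φ1] = [3, 1, 0, 5]
r2 m[A→φ2] = [0, 1, 2, 7]
r2 m[A→φ3] = [3, 0, 2, 2]
r3 m[φ0→E] = [1, 1, 1, 0]
r3 m[φ0→N] = [4, 3, 4, 4]
r3 m[φ1→E] = [3, 3, 1, 2]
r3 m[φ1→A] = [4, 3, 4, 5]
r3 m[φ2→J] = [4, 3, 1, 3]
r3 m[φ2→A] = [5, 5, 2, 6]
r3 m[φ3→E] = [2, 2, 4, 1]
r3 m[φ3→A] = [3, 4, 7, 8]
r3 m[φ4→E] = [4, 6, 3, 2]
r3 m[φ4→J] = [4, 3, 6, 5]
r3 m[φ5→N] = [5, 7, 5, 2]
r3 m[φ5→J] = [6, 0, 1, 1]
r3 m[E→φ0] = [3, 7, 3, 4]
r3 m[E→φ1] = [4, 4, 3, 2]
r3 m[E→φ3] = [4, 7, 2, 3]
r3 m[E→φ4] = [1, 3, 1, 3]
r3 m[N→φ0] = [0, 2, 0, 0]
r3 m[N→φ5] = [1, 0, 1, 0]
r3 m[J→φ2] = [7, 1, 5, 4]
r3 m[J→φ4] = [6, 1, 0, 1]
r3 m[J→φ5] = [1, 2, 5, 5]
r3 m[A→φ1] = [3, 1, 0, 5]
r3 m[A→φ2] = [0, 1, 2, 7]
r3 m[A→φ3] = [3, 0, 2, 2]
r4 m[φ0→E] = [1, 1, 1, 0]
r4 m[φ0→N] = [4, 3, 4, 4]
r4 m[φ1→E] = [3, 3, 1, 2]
r4 m[φ1→A] = [4, 3, 4, 5]
r4 m[φ2→J] = [4, 3, 1, 3]
r4 m[φ2→A] = [5, 5, 2, 6]
r4 m[φ3→E] = [2, 2, 4, 1]
r4 m[φ3→A] = [3, 4, 7, 8]
r4 m[φ4→E] = [4, 6, 3, 2]
r4 m[φ4→J] = [4, 3, 6, 5]
r4 m[φ5→N] = [5, 7, 5, 2]
r4 m[φ5→J] = [6, 0, 1, 1]
r4 m[E→φ0] = [9, 11, 8, 5]
r4 m[E→φ1] = [7, 9, 8, 3]
r4 m[E→φ3] = [8, 10, 5, 4]
r4 m[E→φ4] = [6, 6, 6, 3]
r4 m[N→φ0] = [5, 7, 5, 2]
r4 m[N→φ5] = [4, 3, 4, 4]
r4 m[J→φ2] = [10, 3, 7, 6]
r4 m[J→φ4] = [10, 3, 2, 4]
r4 m[J→φ5] = [8, 6, 7, 8]
r4 m[A→φ1] = [8, 9, 9, 14]
r4 m[A→φ2] = [7, 7, 11, 13]
r4 m[A→φ3] = [9, 8, 6, 11]
r5 m[φ0→E] = [4, 6, 6, 2]
r5 m[φ0→N] = [6, 8, 9, 5]
r5 m[φ1→E] = [8, 12, 9, 11]
r5 m[φ1→A] = [7, 8, 5, 10]
r5 m[φ2→J] = [10, 11, 7, 11]
r5 m[φ2→A] = [7, 7, 4, 8]
r5 m[φ3→E] = [9, 6, 10, 9]
r5 m[φ3→A] = [5, 5, 10, 9]
r5 m[φ4→E] = [6, 9, 5, 4]
r5 m[φ4→J] = [4, 4, 8, 10]
r5 m[φ5→N] = [7, 10, 7, 6]
r5 m[φ5→J] = [10, 4, 4, 4]
r5 m[E→φ0] = [9, 11, 8, 5]
r5 m[E→φ1] = [7, 9, 8, 3]
r5 m[E→φ3] = [8, 10, 5, 4]
r5 m[E→φ4] = [6, 6, 6, 3]
r5 m[N→φ0] = [5, 7, 5, 2]
r5 m[N→φ5] = [4, 3, 4, 4]
r5 m[J→φ2] = [10, 3, 7, 6]
r5 m[J→φ4] = [10, 3, 2, 4]
r5 m[J→φ5] = [8, 6, 7, 8]
r5 m[A→φ1] = [8, 9, 9, 14]
r5 m[A→φ2] = [7, 7, 11, 13]
r5 m[A→φ3] = [9, 8, 6, 11]
r6 m[φ0→E] = [4, 6, 6, 2]
r6 m[φ0→N] = [6, 8, 9, 5]
r6 m[φ1→E] = [8, 12, 9, 11]
r6 m[φ1→A] = [7, 8, 5, 10]
r6 m[φ2→J] = [10, 11, 7, 11]
r6 m[φ2→A] = [7, 7, 4, 8]
r6 m[φ3→E] = [9, 6, 10, 9]
r6 m[φ3→A] = [5, 5, 10, 9]
r6 m[φ4→E] = [6, 9, 5, 4]
r6 m[φ4→J] = [4, 4, 8, 10]
r6 m[φ5→N] = [7, 10, 7, 6]
r6 m[φ5→J] = [10, 4, 4, 4]
r6 m[E→φ0] = [23, 27, 24, 24]
r6 m[E→φ1] = [19, 21, 21, 15]
r6 m[E→φ3] = [18, 27, 20, 17]
r6 m[E→φ4] = [21, 24, 25, 22]
r6 m[N→φ0] = [7, 10, 7, 6]
r6 m[N→φ5] = [6, 8, 9, 5]
r6 m[J→φ2] = [14, 8, 12, 14]
r6 m[J→φ4] = [20, 15, 11, 15]
r6 m[J→φ5] = [14, 15, 15, 21]
r6 m[A→φ1] = [12, 12, 14, 17]
r6 m[A→φ2] = [12, 13, 15, 19]
r6 m[A→φ3] = [14, 15, 9, 18]

message @ round 6 = [4, 6, 6, 2]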